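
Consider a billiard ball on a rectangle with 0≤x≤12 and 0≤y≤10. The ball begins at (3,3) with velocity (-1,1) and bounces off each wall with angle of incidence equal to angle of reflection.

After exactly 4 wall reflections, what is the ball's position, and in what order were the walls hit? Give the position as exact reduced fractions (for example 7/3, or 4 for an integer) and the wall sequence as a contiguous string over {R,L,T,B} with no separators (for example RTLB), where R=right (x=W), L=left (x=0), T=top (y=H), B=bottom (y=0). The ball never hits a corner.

Final position: (10,0)
Wall sequence: LTRB

1. t=3 → L at (0,6); v=(1,1)
2. t=4 → T at (4,10); v=(1,-1)
3. t=8 → R at (12,2); v=(-1,-1)
4. t=2 → B at (10,0); v=(-1,1)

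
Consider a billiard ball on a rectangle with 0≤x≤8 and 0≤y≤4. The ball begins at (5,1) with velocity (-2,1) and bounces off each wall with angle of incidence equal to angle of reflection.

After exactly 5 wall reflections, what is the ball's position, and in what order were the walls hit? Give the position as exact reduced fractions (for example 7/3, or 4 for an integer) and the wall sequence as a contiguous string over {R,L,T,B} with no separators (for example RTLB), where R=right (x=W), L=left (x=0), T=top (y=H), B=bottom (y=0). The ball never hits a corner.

1. t=5/2 → L at (0,7/2); v=(2,1)
2. t=1/2 → T at (1,4); v=(2,-1)
3. t=7/2 → R at (8,1/2); v=(-2,-1)
4. t=1/2 → B at (7,0); v=(-2,1)
5. t=7/2 → L at (0,7/2); v=(2,1)

Final position: (0,7/2)
Wall sequence: LTRBL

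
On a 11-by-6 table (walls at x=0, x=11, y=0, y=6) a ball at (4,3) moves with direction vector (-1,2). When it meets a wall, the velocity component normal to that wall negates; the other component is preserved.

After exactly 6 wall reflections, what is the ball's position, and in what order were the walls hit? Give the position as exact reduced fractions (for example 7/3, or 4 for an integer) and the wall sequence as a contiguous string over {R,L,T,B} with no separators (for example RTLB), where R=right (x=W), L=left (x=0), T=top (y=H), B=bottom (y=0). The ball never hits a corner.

Final position: (19/2,6)
Wall sequence: TLBTBT

1. t=3/2 → T at (5/2,6); v=(-1,-2)
2. t=5/2 → L at (0,1); v=(1,-2)
3. t=1/2 → B at (1/2,0); v=(1,2)
4. t=3 → T at (7/2,6); v=(1,-2)
5. t=3 → B at (13/2,0); v=(1,2)
6. t=3 → T at (19/2,6); v=(1,-2)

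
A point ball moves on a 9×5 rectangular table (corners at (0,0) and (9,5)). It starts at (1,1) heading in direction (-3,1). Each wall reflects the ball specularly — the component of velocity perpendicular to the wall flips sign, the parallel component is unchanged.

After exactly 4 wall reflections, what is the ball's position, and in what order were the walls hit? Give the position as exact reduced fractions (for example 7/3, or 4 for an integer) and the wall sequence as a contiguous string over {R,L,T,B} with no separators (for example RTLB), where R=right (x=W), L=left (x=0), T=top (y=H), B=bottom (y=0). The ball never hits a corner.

1. t=1/3 → L at (0,4/3); v=(3,1)
2. t=3 → R at (9,13/3); v=(-3,1)
3. t=2/3 → T at (7,5); v=(-3,-1)
4. t=7/3 → L at (0,8/3); v=(3,-1)

Final position: (0,8/3)
Wall sequence: LRTL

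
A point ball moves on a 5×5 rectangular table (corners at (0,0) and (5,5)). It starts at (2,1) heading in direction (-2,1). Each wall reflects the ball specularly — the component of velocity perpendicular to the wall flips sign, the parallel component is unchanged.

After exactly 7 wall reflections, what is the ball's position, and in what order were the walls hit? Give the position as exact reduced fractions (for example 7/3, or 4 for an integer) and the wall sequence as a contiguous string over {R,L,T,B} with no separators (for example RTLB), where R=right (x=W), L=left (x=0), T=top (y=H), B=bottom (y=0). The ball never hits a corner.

Final position: (0,2)
Wall sequence: LRTLRBL

1. t=1 → L at (0,2); v=(2,1)
2. t=5/2 → R at (5,9/2); v=(-2,1)
3. t=1/2 → T at (4,5); v=(-2,-1)
4. t=2 → L at (0,3); v=(2,-1)
5. t=5/2 → R at (5,1/2); v=(-2,-1)
6. t=1/2 → B at (4,0); v=(-2,1)
7. t=2 → L at (0,2); v=(2,1)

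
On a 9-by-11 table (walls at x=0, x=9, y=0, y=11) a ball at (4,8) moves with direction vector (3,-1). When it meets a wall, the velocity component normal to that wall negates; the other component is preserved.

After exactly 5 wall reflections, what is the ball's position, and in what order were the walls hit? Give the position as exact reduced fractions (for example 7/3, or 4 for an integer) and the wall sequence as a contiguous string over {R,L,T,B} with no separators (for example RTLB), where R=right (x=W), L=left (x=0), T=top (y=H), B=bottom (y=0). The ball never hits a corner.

Final position: (0,8/3)
Wall sequence: RLRBL

1. t=5/3 → R at (9,19/3); v=(-3,-1)
2. t=3 → L at (0,10/3); v=(3,-1)
3. t=3 → R at (9,1/3); v=(-3,-1)
4. t=1/3 → B at (8,0); v=(-3,1)
5. t=8/3 → L at (0,8/3); v=(3,1)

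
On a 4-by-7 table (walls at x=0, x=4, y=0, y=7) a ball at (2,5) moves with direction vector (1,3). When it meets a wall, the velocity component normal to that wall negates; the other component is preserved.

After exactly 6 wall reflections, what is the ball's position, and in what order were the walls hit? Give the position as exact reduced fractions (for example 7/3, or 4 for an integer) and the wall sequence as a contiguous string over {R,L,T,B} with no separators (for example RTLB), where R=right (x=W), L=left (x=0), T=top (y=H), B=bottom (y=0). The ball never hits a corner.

1. t=2/3 → T at (8/3,7); v=(1,-3)
2. t=4/3 → R at (4,3); v=(-1,-3)
3. t=1 → B at (3,0); v=(-1,3)
4. t=7/3 → T at (2/3,7); v=(-1,-3)
5. t=2/3 → L at (0,5); v=(1,-3)
6. t=5/3 → B at (5/3,0); v=(1,3)

Final position: (5/3,0)
Wall sequence: TRBTLB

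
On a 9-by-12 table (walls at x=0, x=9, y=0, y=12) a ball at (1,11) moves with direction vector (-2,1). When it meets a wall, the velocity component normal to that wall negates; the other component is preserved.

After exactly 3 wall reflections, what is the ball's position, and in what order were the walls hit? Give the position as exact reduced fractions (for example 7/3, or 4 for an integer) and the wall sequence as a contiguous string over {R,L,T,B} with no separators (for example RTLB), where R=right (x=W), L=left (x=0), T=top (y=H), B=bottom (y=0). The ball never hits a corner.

1. t=1/2 → L at (0,23/2); v=(2,1)
2. t=1/2 → T at (1,12); v=(2,-1)
3. t=4 → R at (9,8); v=(-2,-1)

Final position: (9,8)
Wall sequence: LTR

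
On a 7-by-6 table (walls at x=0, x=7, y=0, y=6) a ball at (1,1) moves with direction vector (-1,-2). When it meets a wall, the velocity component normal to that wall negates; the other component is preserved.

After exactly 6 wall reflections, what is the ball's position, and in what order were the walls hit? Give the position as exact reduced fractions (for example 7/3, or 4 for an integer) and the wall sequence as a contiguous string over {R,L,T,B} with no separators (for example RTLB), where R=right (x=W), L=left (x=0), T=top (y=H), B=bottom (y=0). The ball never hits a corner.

1. t=1/2 → B at (1/2,0); v=(-1,2)
2. t=1/2 → L at (0,1); v=(1,2)
3. t=5/2 → T at (5/2,6); v=(1,-2)
4. t=3 → B at (11/2,0); v=(1,2)
5. t=3/2 → R at (7,3); v=(-1,2)
6. t=3/2 → T at (11/2,6); v=(-1,-2)

Final position: (11/2,6)
Wall sequence: BLTBRT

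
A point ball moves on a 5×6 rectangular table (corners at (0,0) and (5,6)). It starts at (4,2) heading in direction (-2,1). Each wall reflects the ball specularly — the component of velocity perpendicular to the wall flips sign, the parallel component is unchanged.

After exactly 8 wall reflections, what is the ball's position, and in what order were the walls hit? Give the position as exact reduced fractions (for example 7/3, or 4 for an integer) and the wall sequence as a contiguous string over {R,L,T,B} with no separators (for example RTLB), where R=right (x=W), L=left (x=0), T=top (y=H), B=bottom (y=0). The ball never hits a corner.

1. t=2 → L at (0,4); v=(2,1)
2. t=2 → T at (4,6); v=(2,-1)
3. t=1/2 → R at (5,11/2); v=(-2,-1)
4. t=5/2 → L at (0,3); v=(2,-1)
5. t=5/2 → R at (5,1/2); v=(-2,-1)
6. t=1/2 → B at (4,0); v=(-2,1)
7. t=2 → L at (0,2); v=(2,1)
8. t=5/2 → R at (5,9/2); v=(-2,1)

Final position: (5,9/2)
Wall sequence: LTRLRBLR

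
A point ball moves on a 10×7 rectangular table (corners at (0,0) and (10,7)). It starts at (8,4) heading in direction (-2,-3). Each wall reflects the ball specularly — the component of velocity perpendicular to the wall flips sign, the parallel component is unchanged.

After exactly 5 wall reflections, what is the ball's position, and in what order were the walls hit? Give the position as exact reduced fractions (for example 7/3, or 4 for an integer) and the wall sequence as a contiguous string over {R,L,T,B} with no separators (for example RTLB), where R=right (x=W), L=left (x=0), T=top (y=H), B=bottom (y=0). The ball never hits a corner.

Final position: (26/3,7)
Wall sequence: BTLBT

1. t=4/3 → B at (16/3,0); v=(-2,3)
2. t=7/3 → T at (2/3,7); v=(-2,-3)
3. t=1/3 → L at (0,6); v=(2,-3)
4. t=2 → B at (4,0); v=(2,3)
5. t=7/3 → T at (26/3,7); v=(2,-3)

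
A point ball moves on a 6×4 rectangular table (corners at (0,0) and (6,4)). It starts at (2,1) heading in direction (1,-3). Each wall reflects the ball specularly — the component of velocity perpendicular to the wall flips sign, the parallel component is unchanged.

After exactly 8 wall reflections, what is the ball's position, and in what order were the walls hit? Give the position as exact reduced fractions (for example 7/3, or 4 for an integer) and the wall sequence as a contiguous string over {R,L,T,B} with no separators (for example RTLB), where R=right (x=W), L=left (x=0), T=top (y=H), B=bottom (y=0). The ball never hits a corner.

1. t=1/3 → B at (7/3,0); v=(1,3)
2. t=4/3 → T at (11/3,4); v=(1,-3)
3. t=4/3 → B at (5,0); v=(1,3)
4. t=1 → R at (6,3); v=(-1,3)
5. t=1/3 → T at (17/3,4); v=(-1,-3)
6. t=4/3 → B at (13/3,0); v=(-1,3)
7. t=4/3 → T at (3,4); v=(-1,-3)
8. t=4/3 → B at (5/3,0); v=(-1,3)

Final position: (5/3,0)
Wall sequence: BTBRTBTB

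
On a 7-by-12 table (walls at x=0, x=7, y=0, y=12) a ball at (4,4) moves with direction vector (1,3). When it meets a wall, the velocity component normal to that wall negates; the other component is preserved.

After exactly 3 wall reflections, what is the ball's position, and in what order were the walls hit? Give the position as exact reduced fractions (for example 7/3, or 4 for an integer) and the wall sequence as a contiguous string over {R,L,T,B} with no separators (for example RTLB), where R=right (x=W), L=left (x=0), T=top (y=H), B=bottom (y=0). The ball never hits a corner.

Final position: (10/3,0)
Wall sequence: TRB

1. t=8/3 → T at (20/3,12); v=(1,-3)
2. t=1/3 → R at (7,11); v=(-1,-3)
3. t=11/3 → B at (10/3,0); v=(-1,3)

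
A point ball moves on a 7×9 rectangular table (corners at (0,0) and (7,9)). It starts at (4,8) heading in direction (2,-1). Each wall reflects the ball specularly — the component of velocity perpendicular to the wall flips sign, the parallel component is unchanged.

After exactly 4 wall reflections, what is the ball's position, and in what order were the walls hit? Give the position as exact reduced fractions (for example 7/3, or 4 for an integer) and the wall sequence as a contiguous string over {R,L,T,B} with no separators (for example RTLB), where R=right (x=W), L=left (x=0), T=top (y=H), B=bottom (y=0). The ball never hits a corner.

1. t=3/2 → R at (7,13/2); v=(-2,-1)
2. t=7/2 → L at (0,3); v=(2,-1)
3. t=3 → B at (6,0); v=(2,1)
4. t=1/2 → R at (7,1/2); v=(-2,1)

Final position: (7,1/2)
Wall sequence: RLBR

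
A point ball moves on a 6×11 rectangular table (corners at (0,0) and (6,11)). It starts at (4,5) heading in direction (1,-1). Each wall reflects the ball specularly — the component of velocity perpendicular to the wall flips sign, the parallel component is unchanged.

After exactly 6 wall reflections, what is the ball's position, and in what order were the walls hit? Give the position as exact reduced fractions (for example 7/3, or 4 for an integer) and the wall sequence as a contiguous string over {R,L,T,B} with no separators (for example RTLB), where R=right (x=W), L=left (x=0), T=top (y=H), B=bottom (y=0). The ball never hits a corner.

1. t=2 → R at (6,3); v=(-1,-1)
2. t=3 → B at (3,0); v=(-1,1)
3. t=3 → L at (0,3); v=(1,1)
4. t=6 → R at (6,9); v=(-1,1)
5. t=2 → T at (4,11); v=(-1,-1)
6. t=4 → L at (0,7); v=(1,-1)

Final position: (0,7)
Wall sequence: RBLRTL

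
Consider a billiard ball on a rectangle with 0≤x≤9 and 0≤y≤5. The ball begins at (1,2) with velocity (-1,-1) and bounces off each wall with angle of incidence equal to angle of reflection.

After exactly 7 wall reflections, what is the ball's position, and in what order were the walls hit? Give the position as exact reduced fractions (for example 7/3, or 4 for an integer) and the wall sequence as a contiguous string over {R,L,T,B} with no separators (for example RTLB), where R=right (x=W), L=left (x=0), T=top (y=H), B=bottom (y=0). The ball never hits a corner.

Final position: (0,3)
Wall sequence: LBTRBTL

1. t=1 → L at (0,1); v=(1,-1)
2. t=1 → B at (1,0); v=(1,1)
3. t=5 → T at (6,5); v=(1,-1)
4. t=3 → R at (9,2); v=(-1,-1)
5. t=2 → B at (7,0); v=(-1,1)
6. t=5 → T at (2,5); v=(-1,-1)
7. t=2 → L at (0,3); v=(1,-1)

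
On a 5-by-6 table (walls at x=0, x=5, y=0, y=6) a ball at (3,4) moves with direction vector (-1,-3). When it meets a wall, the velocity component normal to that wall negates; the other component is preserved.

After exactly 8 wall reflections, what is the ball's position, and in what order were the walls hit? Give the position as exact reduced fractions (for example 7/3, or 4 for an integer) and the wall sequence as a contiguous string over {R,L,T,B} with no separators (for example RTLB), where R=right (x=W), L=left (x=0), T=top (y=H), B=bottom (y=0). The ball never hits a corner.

Final position: (5/3,6)
Wall sequence: BLTBTRBT

1. t=4/3 → B at (5/3,0); v=(-1,3)
2. t=5/3 → L at (0,5); v=(1,3)
3. t=1/3 → T at (1/3,6); v=(1,-3)
4. t=2 → B at (7/3,0); v=(1,3)
5. t=2 → T at (13/3,6); v=(1,-3)
6. t=2/3 → R at (5,4); v=(-1,-3)
7. t=4/3 → B at (11/3,0); v=(-1,3)
8. t=2 → T at (5/3,6); v=(-1,-3)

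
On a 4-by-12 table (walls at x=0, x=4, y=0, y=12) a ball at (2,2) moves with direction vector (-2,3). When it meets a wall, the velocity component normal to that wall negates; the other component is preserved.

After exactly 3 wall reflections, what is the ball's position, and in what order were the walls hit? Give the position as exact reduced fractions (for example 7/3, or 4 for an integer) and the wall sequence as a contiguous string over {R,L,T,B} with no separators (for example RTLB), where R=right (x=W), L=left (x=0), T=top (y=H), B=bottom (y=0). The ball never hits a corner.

Final position: (10/3,12)
Wall sequence: LRT

1. t=1 → L at (0,5); v=(2,3)
2. t=2 → R at (4,11); v=(-2,3)
3. t=1/3 → T at (10/3,12); v=(-2,-3)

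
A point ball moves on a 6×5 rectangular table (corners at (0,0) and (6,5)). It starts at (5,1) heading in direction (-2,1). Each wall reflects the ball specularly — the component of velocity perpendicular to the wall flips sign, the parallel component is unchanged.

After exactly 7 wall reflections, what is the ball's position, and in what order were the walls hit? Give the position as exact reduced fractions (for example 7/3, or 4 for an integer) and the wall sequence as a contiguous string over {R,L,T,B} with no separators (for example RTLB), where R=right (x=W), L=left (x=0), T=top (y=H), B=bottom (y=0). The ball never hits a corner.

Final position: (1,5)
Wall sequence: LTRLBRT

1. t=5/2 → L at (0,7/2); v=(2,1)
2. t=3/2 → T at (3,5); v=(2,-1)
3. t=3/2 → R at (6,7/2); v=(-2,-1)
4. t=3 → L at (0,1/2); v=(2,-1)
5. t=1/2 → B at (1,0); v=(2,1)
6. t=5/2 → R at (6,5/2); v=(-2,1)
7. t=5/2 → T at (1,5); v=(-2,-1)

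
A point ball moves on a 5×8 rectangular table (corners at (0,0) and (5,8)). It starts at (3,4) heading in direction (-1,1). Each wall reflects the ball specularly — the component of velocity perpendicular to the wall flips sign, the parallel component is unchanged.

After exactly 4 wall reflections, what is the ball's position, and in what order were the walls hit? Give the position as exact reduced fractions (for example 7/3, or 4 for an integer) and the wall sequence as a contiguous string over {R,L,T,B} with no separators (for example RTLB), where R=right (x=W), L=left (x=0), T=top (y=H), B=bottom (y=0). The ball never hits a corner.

1. t=3 → L at (0,7); v=(1,1)
2. t=1 → T at (1,8); v=(1,-1)
3. t=4 → R at (5,4); v=(-1,-1)
4. t=4 → B at (1,0); v=(-1,1)

Final position: (1,0)
Wall sequence: LTRB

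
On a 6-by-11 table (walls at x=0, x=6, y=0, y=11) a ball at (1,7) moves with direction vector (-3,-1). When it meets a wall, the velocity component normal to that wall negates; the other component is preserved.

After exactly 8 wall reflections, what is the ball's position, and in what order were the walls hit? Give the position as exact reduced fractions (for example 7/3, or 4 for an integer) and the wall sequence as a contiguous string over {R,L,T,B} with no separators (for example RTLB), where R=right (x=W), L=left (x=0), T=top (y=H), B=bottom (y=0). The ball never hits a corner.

1. t=1/3 → L at (0,20/3); v=(3,-1)
2. t=2 → R at (6,14/3); v=(-3,-1)
3. t=2 → L at (0,8/3); v=(3,-1)
4. t=2 → R at (6,2/3); v=(-3,-1)
5. t=2/3 → B at (4,0); v=(-3,1)
6. t=4/3 → L at (0,4/3); v=(3,1)
7. t=2 → R at (6,10/3); v=(-3,1)
8. t=2 → L at (0,16/3); v=(3,1)

Final position: (0,16/3)
Wall sequence: LRLRBLRL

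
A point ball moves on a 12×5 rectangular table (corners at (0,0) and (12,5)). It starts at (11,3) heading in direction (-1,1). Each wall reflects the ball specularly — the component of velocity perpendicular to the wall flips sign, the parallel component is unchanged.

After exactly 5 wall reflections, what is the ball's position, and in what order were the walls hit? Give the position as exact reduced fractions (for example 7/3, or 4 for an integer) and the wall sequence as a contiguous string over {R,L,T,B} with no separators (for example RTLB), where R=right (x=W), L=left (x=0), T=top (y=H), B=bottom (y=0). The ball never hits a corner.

1. t=2 → T at (9,5); v=(-1,-1)
2. t=5 → B at (4,0); v=(-1,1)
3. t=4 → L at (0,4); v=(1,1)
4. t=1 → T at (1,5); v=(1,-1)
5. t=5 → B at (6,0); v=(1,1)

Final position: (6,0)
Wall sequence: TBLTB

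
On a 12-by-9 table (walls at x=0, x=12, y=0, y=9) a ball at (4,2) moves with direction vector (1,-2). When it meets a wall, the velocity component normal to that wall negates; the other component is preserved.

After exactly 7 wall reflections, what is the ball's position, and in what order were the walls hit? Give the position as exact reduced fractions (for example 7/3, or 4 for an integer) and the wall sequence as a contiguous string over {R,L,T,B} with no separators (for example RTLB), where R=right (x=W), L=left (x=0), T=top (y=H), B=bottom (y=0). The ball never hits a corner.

1. t=1 → B at (5,0); v=(1,2)
2. t=9/2 → T at (19/2,9); v=(1,-2)
3. t=5/2 → R at (12,4); v=(-1,-2)
4. t=2 → B at (10,0); v=(-1,2)
5. t=9/2 → T at (11/2,9); v=(-1,-2)
6. t=9/2 → B at (1,0); v=(-1,2)
7. t=1 → L at (0,2); v=(1,2)

Final position: (0,2)
Wall sequence: BTRBTBL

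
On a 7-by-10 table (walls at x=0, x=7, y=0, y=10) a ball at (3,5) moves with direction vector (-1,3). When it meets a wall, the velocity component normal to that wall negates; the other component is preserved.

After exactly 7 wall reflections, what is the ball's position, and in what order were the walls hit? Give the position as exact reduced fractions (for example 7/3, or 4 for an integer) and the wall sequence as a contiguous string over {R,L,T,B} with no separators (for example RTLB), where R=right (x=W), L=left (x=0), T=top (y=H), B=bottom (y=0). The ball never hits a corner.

Final position: (2,10)
Wall sequence: TLBTRBT

1. t=5/3 → T at (4/3,10); v=(-1,-3)
2. t=4/3 → L at (0,6); v=(1,-3)
3. t=2 → B at (2,0); v=(1,3)
4. t=10/3 → T at (16/3,10); v=(1,-3)
5. t=5/3 → R at (7,5); v=(-1,-3)
6. t=5/3 → B at (16/3,0); v=(-1,3)
7. t=10/3 → T at (2,10); v=(-1,-3)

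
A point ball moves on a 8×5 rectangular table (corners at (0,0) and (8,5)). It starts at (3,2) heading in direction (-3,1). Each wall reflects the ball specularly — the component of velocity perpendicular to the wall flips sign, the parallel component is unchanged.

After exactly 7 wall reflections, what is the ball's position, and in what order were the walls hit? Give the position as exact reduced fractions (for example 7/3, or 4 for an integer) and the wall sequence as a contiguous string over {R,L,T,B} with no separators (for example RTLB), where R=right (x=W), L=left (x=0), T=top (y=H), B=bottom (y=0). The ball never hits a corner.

Final position: (0,11/3)
Wall sequence: LTRLBRL

1. t=1 → L at (0,3); v=(3,1)
2. t=2 → T at (6,5); v=(3,-1)
3. t=2/3 → R at (8,13/3); v=(-3,-1)
4. t=8/3 → L at (0,5/3); v=(3,-1)
5. t=5/3 → B at (5,0); v=(3,1)
6. t=1 → R at (8,1); v=(-3,1)
7. t=8/3 → L at (0,11/3); v=(3,1)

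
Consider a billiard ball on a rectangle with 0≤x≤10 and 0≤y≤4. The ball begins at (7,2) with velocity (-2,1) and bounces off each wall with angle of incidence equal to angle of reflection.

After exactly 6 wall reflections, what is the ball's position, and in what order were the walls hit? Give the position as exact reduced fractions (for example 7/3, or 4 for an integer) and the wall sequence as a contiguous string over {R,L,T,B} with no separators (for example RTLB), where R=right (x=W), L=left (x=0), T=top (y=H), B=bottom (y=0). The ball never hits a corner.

Final position: (0,1/2)
Wall sequence: TLBRTL

1. t=2 → T at (3,4); v=(-2,-1)
2. t=3/2 → L at (0,5/2); v=(2,-1)
3. t=5/2 → B at (5,0); v=(2,1)
4. t=5/2 → R at (10,5/2); v=(-2,1)
5. t=3/2 → T at (7,4); v=(-2,-1)
6. t=7/2 → L at (0,1/2); v=(2,-1)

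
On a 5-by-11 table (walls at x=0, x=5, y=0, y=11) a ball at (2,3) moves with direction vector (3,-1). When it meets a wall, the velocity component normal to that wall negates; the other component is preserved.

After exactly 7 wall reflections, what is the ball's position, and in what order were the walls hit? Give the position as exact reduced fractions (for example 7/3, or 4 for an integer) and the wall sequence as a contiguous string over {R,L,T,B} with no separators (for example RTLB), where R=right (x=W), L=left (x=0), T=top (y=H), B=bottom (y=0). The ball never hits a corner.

1. t=1 → R at (5,2); v=(-3,-1)
2. t=5/3 → L at (0,1/3); v=(3,-1)
3. t=1/3 → B at (1,0); v=(3,1)
4. t=4/3 → R at (5,4/3); v=(-3,1)
5. t=5/3 → L at (0,3); v=(3,1)
6. t=5/3 → R at (5,14/3); v=(-3,1)
7. t=5/3 → L at (0,19/3); v=(3,1)

Final position: (0,19/3)
Wall sequence: RLBRLRL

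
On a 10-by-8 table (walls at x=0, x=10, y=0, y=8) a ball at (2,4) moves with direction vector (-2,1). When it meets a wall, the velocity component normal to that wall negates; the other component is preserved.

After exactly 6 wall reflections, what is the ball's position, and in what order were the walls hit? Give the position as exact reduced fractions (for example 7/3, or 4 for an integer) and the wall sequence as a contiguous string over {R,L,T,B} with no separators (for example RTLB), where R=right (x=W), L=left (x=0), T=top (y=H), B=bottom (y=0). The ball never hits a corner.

Final position: (10,4)
Wall sequence: LTRLBR

1. t=1 → L at (0,5); v=(2,1)
2. t=3 → T at (6,8); v=(2,-1)
3. t=2 → R at (10,6); v=(-2,-1)
4. t=5 → L at (0,1); v=(2,-1)
5. t=1 → B at (2,0); v=(2,1)
6. t=4 → R at (10,4); v=(-2,1)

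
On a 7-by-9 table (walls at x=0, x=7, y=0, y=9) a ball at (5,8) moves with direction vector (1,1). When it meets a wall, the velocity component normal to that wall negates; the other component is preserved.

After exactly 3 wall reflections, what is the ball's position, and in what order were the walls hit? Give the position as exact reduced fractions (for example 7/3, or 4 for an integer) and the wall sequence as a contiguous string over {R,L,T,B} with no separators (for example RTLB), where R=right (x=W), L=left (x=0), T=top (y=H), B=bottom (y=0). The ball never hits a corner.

Final position: (0,1)
Wall sequence: TRL

1. t=1 → T at (6,9); v=(1,-1)
2. t=1 → R at (7,8); v=(-1,-1)
3. t=7 → L at (0,1); v=(1,-1)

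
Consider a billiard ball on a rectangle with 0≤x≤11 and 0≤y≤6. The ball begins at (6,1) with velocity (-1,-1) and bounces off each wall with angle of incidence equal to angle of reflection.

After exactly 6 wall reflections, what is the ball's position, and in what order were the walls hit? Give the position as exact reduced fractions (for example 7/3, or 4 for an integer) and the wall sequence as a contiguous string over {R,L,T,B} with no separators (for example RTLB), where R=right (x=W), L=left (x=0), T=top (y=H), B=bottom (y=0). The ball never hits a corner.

Final position: (9,6)
Wall sequence: BLTBRT

1. t=1 → B at (5,0); v=(-1,1)
2. t=5 → L at (0,5); v=(1,1)
3. t=1 → T at (1,6); v=(1,-1)
4. t=6 → B at (7,0); v=(1,1)
5. t=4 → R at (11,4); v=(-1,1)
6. t=2 → T at (9,6); v=(-1,-1)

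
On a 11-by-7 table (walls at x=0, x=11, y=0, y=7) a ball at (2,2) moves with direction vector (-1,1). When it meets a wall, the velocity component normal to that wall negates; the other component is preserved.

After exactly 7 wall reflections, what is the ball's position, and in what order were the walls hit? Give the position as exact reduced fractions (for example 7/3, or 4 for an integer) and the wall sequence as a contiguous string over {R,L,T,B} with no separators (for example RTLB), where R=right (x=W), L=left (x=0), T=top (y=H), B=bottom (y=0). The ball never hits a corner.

1. t=2 → L at (0,4); v=(1,1)
2. t=3 → T at (3,7); v=(1,-1)
3. t=7 → B at (10,0); v=(1,1)
4. t=1 → R at (11,1); v=(-1,1)
5. t=6 → T at (5,7); v=(-1,-1)
6. t=5 → L at (0,2); v=(1,-1)
7. t=2 → B at (2,0); v=(1,1)

Final position: (2,0)
Wall sequence: LTBRTLB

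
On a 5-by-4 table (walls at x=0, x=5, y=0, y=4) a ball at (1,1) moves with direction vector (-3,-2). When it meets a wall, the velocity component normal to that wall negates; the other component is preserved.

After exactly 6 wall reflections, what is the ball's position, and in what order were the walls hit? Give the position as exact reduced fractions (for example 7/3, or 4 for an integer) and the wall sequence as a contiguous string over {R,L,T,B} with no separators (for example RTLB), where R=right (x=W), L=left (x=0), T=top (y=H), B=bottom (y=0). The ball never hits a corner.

1. t=1/3 → L at (0,1/3); v=(3,-2)
2. t=1/6 → B at (1/2,0); v=(3,2)
3. t=3/2 → R at (5,3); v=(-3,2)
4. t=1/2 → T at (7/2,4); v=(-3,-2)
5. t=7/6 → L at (0,5/3); v=(3,-2)
6. t=5/6 → B at (5/2,0); v=(3,2)

Final position: (5/2,0)
Wall sequence: LBRTLB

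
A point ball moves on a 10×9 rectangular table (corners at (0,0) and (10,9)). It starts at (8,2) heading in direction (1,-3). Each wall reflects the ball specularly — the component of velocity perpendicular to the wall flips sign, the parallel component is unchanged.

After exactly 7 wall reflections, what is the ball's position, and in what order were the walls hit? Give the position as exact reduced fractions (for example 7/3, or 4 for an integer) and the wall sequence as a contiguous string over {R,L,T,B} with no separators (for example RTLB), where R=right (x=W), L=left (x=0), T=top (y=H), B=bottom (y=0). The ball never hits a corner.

Final position: (2/3,0)
Wall sequence: BRTBTLB

1. t=2/3 → B at (26/3,0); v=(1,3)
2. t=4/3 → R at (10,4); v=(-1,3)
3. t=5/3 → T at (25/3,9); v=(-1,-3)
4. t=3 → B at (16/3,0); v=(-1,3)
5. t=3 → T at (7/3,9); v=(-1,-3)
6. t=7/3 → L at (0,2); v=(1,-3)
7. t=2/3 → B at (2/3,0); v=(1,3)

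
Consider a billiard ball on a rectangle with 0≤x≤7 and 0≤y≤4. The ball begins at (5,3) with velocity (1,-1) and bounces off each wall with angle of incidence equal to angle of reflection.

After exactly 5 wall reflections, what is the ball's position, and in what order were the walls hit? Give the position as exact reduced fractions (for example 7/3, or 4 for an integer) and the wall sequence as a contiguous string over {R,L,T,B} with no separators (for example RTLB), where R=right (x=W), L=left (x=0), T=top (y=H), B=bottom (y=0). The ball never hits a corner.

1. t=2 → R at (7,1); v=(-1,-1)
2. t=1 → B at (6,0); v=(-1,1)
3. t=4 → T at (2,4); v=(-1,-1)
4. t=2 → L at (0,2); v=(1,-1)
5. t=2 → B at (2,0); v=(1,1)

Final position: (2,0)
Wall sequence: RBTLB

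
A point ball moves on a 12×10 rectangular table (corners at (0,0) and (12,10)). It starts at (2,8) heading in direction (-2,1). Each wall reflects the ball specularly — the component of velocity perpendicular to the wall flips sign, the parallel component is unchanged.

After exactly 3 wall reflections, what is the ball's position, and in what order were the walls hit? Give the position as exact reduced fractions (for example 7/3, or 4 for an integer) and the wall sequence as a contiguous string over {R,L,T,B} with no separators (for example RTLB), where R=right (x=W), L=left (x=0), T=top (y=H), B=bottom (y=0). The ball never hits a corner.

Final position: (12,5)
Wall sequence: LTR

1. t=1 → L at (0,9); v=(2,1)
2. t=1 → T at (2,10); v=(2,-1)
3. t=5 → R at (12,5); v=(-2,-1)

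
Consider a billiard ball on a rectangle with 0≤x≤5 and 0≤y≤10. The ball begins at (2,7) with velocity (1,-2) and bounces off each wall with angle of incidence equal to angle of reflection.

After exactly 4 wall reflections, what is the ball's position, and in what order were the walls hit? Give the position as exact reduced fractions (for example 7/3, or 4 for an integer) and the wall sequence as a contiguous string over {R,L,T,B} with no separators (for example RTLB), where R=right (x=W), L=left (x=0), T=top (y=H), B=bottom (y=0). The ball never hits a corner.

1. t=3 → R at (5,1); v=(-1,-2)
2. t=1/2 → B at (9/2,0); v=(-1,2)
3. t=9/2 → L at (0,9); v=(1,2)
4. t=1/2 → T at (1/2,10); v=(1,-2)

Final position: (1/2,10)
Wall sequence: RBLT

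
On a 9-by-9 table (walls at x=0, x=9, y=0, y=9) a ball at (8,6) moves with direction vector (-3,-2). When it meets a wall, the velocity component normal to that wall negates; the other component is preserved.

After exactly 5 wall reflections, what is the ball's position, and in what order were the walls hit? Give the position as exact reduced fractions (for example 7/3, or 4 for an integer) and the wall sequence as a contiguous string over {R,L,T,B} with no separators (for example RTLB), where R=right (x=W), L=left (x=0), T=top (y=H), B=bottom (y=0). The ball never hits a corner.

Final position: (0,20/3)
Wall sequence: LBRTL

1. t=8/3 → L at (0,2/3); v=(3,-2)
2. t=1/3 → B at (1,0); v=(3,2)
3. t=8/3 → R at (9,16/3); v=(-3,2)
4. t=11/6 → T at (7/2,9); v=(-3,-2)
5. t=7/6 → L at (0,20/3); v=(3,-2)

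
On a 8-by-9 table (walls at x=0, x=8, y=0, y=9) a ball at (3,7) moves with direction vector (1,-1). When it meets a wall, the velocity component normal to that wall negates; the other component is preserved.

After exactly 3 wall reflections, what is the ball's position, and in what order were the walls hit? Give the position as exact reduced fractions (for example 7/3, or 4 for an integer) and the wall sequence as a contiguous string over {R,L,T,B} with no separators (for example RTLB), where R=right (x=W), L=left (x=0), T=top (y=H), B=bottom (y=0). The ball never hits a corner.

1. t=5 → R at (8,2); v=(-1,-1)
2. t=2 → B at (6,0); v=(-1,1)
3. t=6 → L at (0,6); v=(1,1)

Final position: (0,6)
Wall sequence: RBL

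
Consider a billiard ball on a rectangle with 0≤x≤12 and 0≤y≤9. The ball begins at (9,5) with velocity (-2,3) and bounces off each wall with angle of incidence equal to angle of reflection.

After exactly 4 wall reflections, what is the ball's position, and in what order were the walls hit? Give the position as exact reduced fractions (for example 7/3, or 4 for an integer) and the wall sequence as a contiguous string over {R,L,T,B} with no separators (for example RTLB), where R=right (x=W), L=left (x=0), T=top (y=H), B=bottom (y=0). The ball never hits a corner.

Final position: (17/3,9)
Wall sequence: TBLT

1. t=4/3 → T at (19/3,9); v=(-2,-3)
2. t=3 → B at (1/3,0); v=(-2,3)
3. t=1/6 → L at (0,1/2); v=(2,3)
4. t=17/6 → T at (17/3,9); v=(2,-3)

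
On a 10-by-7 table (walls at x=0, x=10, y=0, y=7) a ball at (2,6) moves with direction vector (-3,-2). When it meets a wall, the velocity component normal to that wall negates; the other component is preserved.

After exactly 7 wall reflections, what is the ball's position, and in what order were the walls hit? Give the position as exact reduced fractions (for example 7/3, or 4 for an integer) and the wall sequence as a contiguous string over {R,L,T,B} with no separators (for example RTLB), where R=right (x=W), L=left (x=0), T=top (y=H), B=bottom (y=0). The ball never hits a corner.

Final position: (10,4/3)
Wall sequence: LBRTLBR

1. t=2/3 → L at (0,14/3); v=(3,-2)
2. t=7/3 → B at (7,0); v=(3,2)
3. t=1 → R at (10,2); v=(-3,2)
4. t=5/2 → T at (5/2,7); v=(-3,-2)
5. t=5/6 → L at (0,16/3); v=(3,-2)
6. t=8/3 → B at (8,0); v=(3,2)
7. t=2/3 → R at (10,4/3); v=(-3,2)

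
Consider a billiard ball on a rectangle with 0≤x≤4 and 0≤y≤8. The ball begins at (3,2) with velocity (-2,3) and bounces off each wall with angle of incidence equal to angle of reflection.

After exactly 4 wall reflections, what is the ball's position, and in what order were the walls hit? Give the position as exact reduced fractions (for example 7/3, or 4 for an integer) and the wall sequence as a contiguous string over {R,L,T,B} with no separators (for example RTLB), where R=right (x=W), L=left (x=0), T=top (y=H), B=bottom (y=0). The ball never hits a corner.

1. t=3/2 → L at (0,13/2); v=(2,3)
2. t=1/2 → T at (1,8); v=(2,-3)
3. t=3/2 → R at (4,7/2); v=(-2,-3)
4. t=7/6 → B at (5/3,0); v=(-2,3)

Final position: (5/3,0)
Wall sequence: LTRB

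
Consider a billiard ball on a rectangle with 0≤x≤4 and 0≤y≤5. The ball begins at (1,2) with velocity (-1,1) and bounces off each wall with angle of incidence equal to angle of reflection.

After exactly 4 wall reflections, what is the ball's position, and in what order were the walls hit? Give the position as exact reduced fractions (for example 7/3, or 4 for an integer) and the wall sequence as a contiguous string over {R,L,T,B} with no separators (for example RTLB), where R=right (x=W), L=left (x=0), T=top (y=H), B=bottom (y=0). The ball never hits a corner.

Final position: (1,0)
Wall sequence: LTRB

1. t=1 → L at (0,3); v=(1,1)
2. t=2 → T at (2,5); v=(1,-1)
3. t=2 → R at (4,3); v=(-1,-1)
4. t=3 → B at (1,0); v=(-1,1)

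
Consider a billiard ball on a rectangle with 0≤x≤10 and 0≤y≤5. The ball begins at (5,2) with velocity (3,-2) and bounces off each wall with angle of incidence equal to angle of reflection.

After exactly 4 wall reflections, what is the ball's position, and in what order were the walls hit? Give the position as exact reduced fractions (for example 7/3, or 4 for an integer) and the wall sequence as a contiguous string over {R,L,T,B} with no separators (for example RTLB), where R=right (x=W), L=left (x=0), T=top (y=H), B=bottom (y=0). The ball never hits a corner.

1. t=1 → B at (8,0); v=(3,2)
2. t=2/3 → R at (10,4/3); v=(-3,2)
3. t=11/6 → T at (9/2,5); v=(-3,-2)
4. t=3/2 → L at (0,2); v=(3,-2)

Final position: (0,2)
Wall sequence: BRTL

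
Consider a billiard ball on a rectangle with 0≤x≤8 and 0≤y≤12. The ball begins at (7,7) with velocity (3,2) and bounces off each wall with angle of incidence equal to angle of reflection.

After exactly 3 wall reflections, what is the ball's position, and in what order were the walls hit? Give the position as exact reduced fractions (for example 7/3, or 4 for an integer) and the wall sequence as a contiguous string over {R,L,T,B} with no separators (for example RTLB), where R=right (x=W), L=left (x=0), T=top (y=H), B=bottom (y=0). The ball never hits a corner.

1. t=1/3 → R at (8,23/3); v=(-3,2)
2. t=13/6 → T at (3/2,12); v=(-3,-2)
3. t=1/2 → L at (0,11); v=(3,-2)

Final position: (0,11)
Wall sequence: RTL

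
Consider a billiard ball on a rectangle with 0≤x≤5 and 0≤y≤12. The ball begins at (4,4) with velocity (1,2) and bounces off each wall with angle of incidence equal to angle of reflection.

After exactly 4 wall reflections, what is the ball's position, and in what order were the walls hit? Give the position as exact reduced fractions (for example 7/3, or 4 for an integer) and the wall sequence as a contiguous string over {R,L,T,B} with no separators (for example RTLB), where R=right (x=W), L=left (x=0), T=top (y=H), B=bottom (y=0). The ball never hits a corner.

1. t=1 → R at (5,6); v=(-1,2)
2. t=3 → T at (2,12); v=(-1,-2)
3. t=2 → L at (0,8); v=(1,-2)
4. t=4 → B at (4,0); v=(1,2)

Final position: (4,0)
Wall sequence: RTLB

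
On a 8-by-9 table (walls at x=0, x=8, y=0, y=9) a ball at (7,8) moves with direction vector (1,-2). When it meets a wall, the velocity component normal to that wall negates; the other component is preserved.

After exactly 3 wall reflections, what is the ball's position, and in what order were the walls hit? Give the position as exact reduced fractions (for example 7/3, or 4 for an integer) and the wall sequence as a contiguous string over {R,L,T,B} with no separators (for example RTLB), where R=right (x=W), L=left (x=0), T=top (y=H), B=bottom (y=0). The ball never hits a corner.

1. t=1 → R at (8,6); v=(-1,-2)
2. t=3 → B at (5,0); v=(-1,2)
3. t=9/2 → T at (1/2,9); v=(-1,-2)

Final position: (1/2,9)
Wall sequence: RBT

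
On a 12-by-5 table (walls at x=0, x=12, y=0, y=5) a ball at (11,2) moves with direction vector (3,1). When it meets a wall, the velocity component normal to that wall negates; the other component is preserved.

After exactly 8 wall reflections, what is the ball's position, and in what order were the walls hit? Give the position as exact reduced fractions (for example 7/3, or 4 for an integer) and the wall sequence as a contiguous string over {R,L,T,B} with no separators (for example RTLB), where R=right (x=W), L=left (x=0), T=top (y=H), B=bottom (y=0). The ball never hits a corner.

Final position: (12,5/3)
Wall sequence: RTLBRLTR

1. t=1/3 → R at (12,7/3); v=(-3,1)
2. t=8/3 → T at (4,5); v=(-3,-1)
3. t=4/3 → L at (0,11/3); v=(3,-1)
4. t=11/3 → B at (11,0); v=(3,1)
5. t=1/3 → R at (12,1/3); v=(-3,1)
6. t=4 → L at (0,13/3); v=(3,1)
7. t=2/3 → T at (2,5); v=(3,-1)
8. t=10/3 → R at (12,5/3); v=(-3,-1)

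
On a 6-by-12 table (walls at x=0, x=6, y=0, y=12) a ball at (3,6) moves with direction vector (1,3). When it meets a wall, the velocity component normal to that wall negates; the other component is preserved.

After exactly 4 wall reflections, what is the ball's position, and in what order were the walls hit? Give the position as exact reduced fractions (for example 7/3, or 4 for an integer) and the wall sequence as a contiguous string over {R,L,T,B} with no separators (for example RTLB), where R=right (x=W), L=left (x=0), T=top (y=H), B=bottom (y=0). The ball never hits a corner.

1. t=2 → T at (5,12); v=(1,-3)
2. t=1 → R at (6,9); v=(-1,-3)
3. t=3 → B at (3,0); v=(-1,3)
4. t=3 → L at (0,9); v=(1,3)

Final position: (0,9)
Wall sequence: TRBL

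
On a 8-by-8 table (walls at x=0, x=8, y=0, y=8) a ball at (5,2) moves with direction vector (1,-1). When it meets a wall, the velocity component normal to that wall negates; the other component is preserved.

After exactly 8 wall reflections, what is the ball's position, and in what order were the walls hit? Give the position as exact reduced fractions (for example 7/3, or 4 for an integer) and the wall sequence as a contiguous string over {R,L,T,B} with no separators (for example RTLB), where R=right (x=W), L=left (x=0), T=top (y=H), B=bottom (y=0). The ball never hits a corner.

Final position: (0,7)
Wall sequence: BRTLBRTL

1. t=2 → B at (7,0); v=(1,1)
2. t=1 → R at (8,1); v=(-1,1)
3. t=7 → T at (1,8); v=(-1,-1)
4. t=1 → L at (0,7); v=(1,-1)
5. t=7 → B at (7,0); v=(1,1)
6. t=1 → R at (8,1); v=(-1,1)
7. t=7 → T at (1,8); v=(-1,-1)
8. t=1 → L at (0,7); v=(1,-1)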